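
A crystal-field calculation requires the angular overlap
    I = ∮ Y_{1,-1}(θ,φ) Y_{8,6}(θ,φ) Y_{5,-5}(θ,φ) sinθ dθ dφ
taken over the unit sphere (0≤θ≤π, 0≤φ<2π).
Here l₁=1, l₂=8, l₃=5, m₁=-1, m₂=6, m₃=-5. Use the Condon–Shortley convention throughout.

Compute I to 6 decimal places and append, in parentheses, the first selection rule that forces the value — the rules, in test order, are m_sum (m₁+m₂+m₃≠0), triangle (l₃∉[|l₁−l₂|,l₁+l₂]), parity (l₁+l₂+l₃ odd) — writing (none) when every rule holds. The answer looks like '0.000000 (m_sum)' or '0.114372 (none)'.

l₃=5 ∉ [7,9] — triangle fails ⇒ I = 0

0.000000 (triangle)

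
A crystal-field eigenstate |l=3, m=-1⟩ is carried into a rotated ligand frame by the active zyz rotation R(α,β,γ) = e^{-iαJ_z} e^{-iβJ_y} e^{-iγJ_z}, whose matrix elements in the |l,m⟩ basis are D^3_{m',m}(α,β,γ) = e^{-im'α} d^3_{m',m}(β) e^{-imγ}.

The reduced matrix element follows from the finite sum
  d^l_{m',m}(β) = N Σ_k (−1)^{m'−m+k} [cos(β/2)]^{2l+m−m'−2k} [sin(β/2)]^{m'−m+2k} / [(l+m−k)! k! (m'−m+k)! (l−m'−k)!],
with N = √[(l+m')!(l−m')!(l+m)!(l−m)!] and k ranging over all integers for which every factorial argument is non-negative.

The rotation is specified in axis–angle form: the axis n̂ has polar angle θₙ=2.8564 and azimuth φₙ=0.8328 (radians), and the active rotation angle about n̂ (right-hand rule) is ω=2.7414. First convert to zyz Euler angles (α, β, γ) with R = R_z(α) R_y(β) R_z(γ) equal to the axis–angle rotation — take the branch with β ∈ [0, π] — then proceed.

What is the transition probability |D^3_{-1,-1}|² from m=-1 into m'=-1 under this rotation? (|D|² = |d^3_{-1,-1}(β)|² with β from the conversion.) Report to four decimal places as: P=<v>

Axis–angle → zyz. n̂ = (sinθₙcosφₙ, sinθₙsinφₙ, cosθₙ) = (+0.189289, +0.208142, -0.959607), ω = 2.7414.
R = I cosω + sinω [n̂]ₓ + (1−cosω) n̂n̂ᵀ gives
  R = [-0.852156, +0.449544, -0.267843; -0.298174, -0.837763, -0.457434; -0.430025, -0.309941, +0.847947]
β = atan2(√(R₁₃²+R₂₃²), R₃₃) = 0.558696; α = atan2(R₂₃, R₁₃) mod 2π = 4.182675; γ = atan2(R₃₂, −R₃₁) mod 2π = 5.658667
D^3_{-1,-1}(4.1827,0.5587,5.6587) = e^{-i·-1·4.1827}·d^3_{-1,-1}(0.5587)·e^{-i·-1·5.6587}. Compute d first:
With c≡cos(β/2)=0.961235 and s≡sin(β/2)=0.275729, N=[2·24·2·24]^{1/2}=48.000000
k∈{0,1,2} keeps every argument non-negative
  k=0: (−1)^0·48.0000/(48)·0.9612^6·0.2757^0 = +0.788821
  k=1: (−1)^1·48.0000/(6)·0.9612^4·0.2757^2 = -0.519246
  k=2: (−1)^2·48.0000/(8)·0.9612^2·0.2757^4 = +0.032043
d^3_{-1,-1}(0.5587) = +0.788821 -0.519246 +0.032043 = +0.301619
|D^3_{-1,-1}|² = |d^3_{-1,-1}(β)|² = (+0.301619)² = 0.090974 (the z-rotation phases have unit modulus)

P=0.0910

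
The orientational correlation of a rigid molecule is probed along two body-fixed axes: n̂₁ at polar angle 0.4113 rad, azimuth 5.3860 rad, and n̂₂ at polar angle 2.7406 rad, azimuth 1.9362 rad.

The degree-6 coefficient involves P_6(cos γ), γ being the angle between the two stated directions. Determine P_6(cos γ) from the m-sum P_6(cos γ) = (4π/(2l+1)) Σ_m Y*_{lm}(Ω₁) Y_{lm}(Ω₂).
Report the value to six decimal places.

Expand P_6 via completeness: Σ_{m} conj(Y_{6,m}) at Ω₁ times Y_{6,m} at Ω₂ —
  m=-6: Y*=(0.001226, 0.001545)  Y=(0.000995, 0.001389)  product (-0.000001, 0.000003)
  m=-5: Y*=(-0.003518, 0.015268)  Y=(0.013504, -0.003538)  product (0.000007, 0.000219)
  m=-4: Y*=(-0.067741, 0.032485)  Y=(0.007512, -0.068530)  product (0.001717, 0.004886)
  m=-3: Y*=(-0.214443, -0.103597)  Y=(-0.200624, -0.103070)  product (0.032345, 0.042887)
  m=-2: Y*=(-0.105853, -0.465542)  Y=(-0.349289, 0.313093)  product (0.182731, 0.129467)
  m=-1: Y*=(0.290902, -0.364471)  Y=(0.173579, 0.453700)  product (0.215855, 0.068718)
  m=+0: Y*=(-0.135979, -0.000000)  Y=(-0.104172, 0.000000)  product (0.014165, 0.000000)
  m=+1: Y*=(-0.290902, -0.364471)  Y=(-0.173579, 0.453700)  product (0.215855, -0.068718)
  m=+2: Y*=(-0.105853, 0.465542)  Y=(-0.349289, -0.313093)  product (0.182731, -0.129467)
  m=+3: Y*=(0.214443, -0.103597)  Y=(0.200624, -0.103070)  product (0.032345, -0.042887)
  m=+4: Y*=(-0.067741, -0.032485)  Y=(0.007512, 0.068530)  product (0.001717, -0.004886)
  m=+5: Y*=(0.003518, 0.015268)  Y=(-0.013504, -0.003538)  product (0.000007, -0.000219)
  m=+6: Y*=(0.001226, -0.001545)  Y=(0.000995, -0.001389)  product (-0.000001, -0.000003)
Total Σ_m = (0.879472, -0.000000). Multiply by 0.966644: (0.850136, -0.000000). P_6(cos γ) = 0.850136

0.850136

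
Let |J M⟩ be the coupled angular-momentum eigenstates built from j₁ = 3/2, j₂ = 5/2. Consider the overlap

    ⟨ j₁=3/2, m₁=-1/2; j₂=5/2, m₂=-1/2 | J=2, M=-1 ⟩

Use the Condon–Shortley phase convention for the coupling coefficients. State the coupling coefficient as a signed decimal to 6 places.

-0.545545  (= −√(25/84))

√[5·2!1!3!/7! · 1!2!2!3!1!3!] = √(12/7)
  +(−1)^1/∏(1,1,1,1,0,2)! = -1/2  (running -1/2)
  +(−1)^2/∏(2,0,0,0,1,3)! = 1/12  (running -5/12)
⟨..|..⟩ = √(12/7)·(-5/12) = -0.545545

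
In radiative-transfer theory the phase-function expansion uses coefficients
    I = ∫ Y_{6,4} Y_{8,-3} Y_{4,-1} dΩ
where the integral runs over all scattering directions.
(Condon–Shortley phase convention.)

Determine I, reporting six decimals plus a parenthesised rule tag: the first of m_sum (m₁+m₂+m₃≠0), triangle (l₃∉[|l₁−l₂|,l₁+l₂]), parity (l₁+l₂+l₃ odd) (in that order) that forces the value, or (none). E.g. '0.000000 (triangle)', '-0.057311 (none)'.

Checks pass: Σm=0; 18 even; l₃=4∈[2,14].
(2·6+1)(2·8+1)(2·4+1) = 1989
Δ: 10! 2! 6! / 19! → 1/23279256
sum: t=4:+1/1658880 t=5:−1/518400 t=6:+1/1658880 = -1/1382400
3j²(6 8 4; 0 0 0) = Δ·Π!·Σ² = 504/46189  (sign -1)
sum: t=0:+1/870912000 t=1:−1/17418240 t=2:+1/5806080 = 101/870912000
3j²(6 8 4; 4 -3 -1) = Δ·Π!·Σ² = 10201/705432  (sign -1)
combine: 4πI² = 1989·504/46189·10201/705432 = 275427/877591
take √, sign +1: I = 0.15803462
No selection rule forces the value: the integral is nonzero (none).

0.158035 (none)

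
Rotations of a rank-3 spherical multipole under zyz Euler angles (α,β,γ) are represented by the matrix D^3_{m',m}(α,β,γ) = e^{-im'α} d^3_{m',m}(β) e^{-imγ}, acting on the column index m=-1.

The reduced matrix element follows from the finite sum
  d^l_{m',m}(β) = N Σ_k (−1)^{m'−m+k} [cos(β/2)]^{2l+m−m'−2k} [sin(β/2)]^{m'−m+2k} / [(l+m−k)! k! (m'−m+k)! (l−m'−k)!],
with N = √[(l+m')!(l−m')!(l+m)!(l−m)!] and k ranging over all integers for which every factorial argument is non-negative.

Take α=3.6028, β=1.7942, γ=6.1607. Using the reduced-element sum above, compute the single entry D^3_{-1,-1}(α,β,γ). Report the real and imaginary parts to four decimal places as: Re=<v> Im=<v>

D^3_{-1,-1}(3.6028,1.7942,6.1607) = e^{-i·-1·3.6028}·d^3_{-1,-1}(1.7942)·e^{-i·-1·6.1607}. Compute d first:
With c≡cos(β/2)=0.623879 and s≡sin(β/2)=0.781521, N=[2·24·2·24]^{1/2}=48.000000
Admissible k: 0..2 (factorial args all ≥0)
  k=0: (−1)^0·48.0000/(48)·0.6239^6·0.7815^0 = +0.058966
  k=1: (−1)^1·48.0000/(6)·0.6239^4·0.7815^2 = -0.740240
  k=2: (−1)^2·48.0000/(8)·0.6239^2·0.7815^4 = +0.871193
d^3_{-1,-1}(1.7942) = +0.058966 -0.740240 +0.871193 = +0.189919
Phases: e^{-i·(-1)·3.6028}=-0.895516-0.445030i, e^{-i·(-1)·6.1607}=+0.992508-0.122179i ⇒ D=-0.179128-0.063107i

Re=-0.1791 Im=-0.0631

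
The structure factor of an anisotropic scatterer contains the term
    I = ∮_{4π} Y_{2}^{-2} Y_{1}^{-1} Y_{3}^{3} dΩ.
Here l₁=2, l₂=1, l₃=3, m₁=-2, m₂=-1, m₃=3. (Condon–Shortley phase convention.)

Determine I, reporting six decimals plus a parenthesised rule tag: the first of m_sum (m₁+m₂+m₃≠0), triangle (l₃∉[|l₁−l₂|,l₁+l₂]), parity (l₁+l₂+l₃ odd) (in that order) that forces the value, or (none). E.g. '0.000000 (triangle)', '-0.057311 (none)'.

-0.319865 (none)

Checks pass: Σm=0; 6 even; l₃=3∈[1,3].
(2·2+1)(2·1+1)(2·3+1) = 105
Δ: 0! 4! 2! / 7! → 1/105
sum: t=0:+1/4 = 1/4
3j²(2 1 3; 0 0 0) = Δ·Π!·Σ² = 3/35  (sign -1)
sum: t=0:+1/48 = 1/48
3j²(2 1 3; -2 -1 3) = Δ·Π!·Σ² = 1/7  (sign +1)
combine: 4πI² = 105·3/35·1/7 = 9/7
take √, sign -1: I = -0.31986543
No selection rule forces the value: the integral is nonzero (none).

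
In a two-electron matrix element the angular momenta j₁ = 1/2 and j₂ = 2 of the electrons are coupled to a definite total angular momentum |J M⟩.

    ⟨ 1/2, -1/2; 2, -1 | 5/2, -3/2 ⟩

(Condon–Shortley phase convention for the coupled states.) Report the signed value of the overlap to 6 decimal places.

+√(4/5) = +0.894427

j₁+j₂−J=0  J+j₁−j₂=1  J−j₁+j₂=4  j₁+j₂+J+1=6
(j₁±m₁, j₂±m₂, J±M) = (0,1,1,3,1,4)
P² = 144/5
sum k=0..0:
  [0] +1/6 = 1/6
S = 1/6
C² = P²·S² = 4/5 ; C = +0.894427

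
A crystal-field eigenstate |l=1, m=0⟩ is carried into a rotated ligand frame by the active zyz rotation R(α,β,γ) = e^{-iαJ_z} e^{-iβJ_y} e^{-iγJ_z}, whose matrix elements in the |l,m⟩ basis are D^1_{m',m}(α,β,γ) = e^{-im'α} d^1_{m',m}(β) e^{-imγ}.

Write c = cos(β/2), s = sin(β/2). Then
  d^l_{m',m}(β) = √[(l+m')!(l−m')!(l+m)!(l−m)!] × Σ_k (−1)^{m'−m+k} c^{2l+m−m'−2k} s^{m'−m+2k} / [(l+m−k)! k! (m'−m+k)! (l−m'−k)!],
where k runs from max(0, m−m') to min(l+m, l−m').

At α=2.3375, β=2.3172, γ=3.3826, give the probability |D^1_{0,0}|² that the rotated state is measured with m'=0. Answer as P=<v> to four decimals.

P=0.4610

Split into d^1_{0,0}(β=2.3172) × two z-phases.
c=cos(2.317200/2)=0.400623, s=sin(2.317200/2)=0.916243; N=√[1·1·1·1]=1.000000
Admissible k: 0..1 (factorial args all ≥0)
  k=0: (−1)^0·1.0000/(1)·0.4006^2·0.9162^0 = +0.160499
  k=1: (−1)^1·1.0000/(1)·0.4006^0·0.9162^2 = -0.839501
d^1_{0,0}(2.3172) = +0.160499 -0.839501 = -0.679003
|D^1_{0,0}|² = |d^1_{0,0}(β)|² = (-0.679003)² = 0.461045 (the z-rotation phases have unit modulus)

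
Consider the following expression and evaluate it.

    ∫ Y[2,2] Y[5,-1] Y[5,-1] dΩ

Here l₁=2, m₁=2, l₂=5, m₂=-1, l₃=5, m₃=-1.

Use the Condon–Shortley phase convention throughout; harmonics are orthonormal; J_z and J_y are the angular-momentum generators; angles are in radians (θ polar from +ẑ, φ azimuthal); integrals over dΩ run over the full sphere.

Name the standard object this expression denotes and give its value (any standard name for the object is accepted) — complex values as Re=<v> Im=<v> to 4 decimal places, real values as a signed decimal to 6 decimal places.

Gaunt coefficient, +0.198089

This is a Gaunt coefficient — the integral of a triple product of spherical harmonics over the sphere.
Checks pass: Σm=0; 12 even; l₃=5∈[3,7].
(2·2+1)(2·5+1)(2·5+1) = 605
Δ: 2! 2! 8! / 13! → 1/38610
sum: t=0:+1/2880 t=1:−1/576 t=2:+1/2880 = -1/960
3j²(2 5 5; 0 0 0) = Δ·Π!·Σ² = 10/429  (sign +1)
sum: t=0:+1/2304 = 1/2304
3j²(2 5 5; 2 -1 -1) = Δ·Π!·Σ² = 5/143  (sign +1)
combine: 4πI² = 605·10/429·5/143 = 250/507
take √, sign +1: I = 0.19808933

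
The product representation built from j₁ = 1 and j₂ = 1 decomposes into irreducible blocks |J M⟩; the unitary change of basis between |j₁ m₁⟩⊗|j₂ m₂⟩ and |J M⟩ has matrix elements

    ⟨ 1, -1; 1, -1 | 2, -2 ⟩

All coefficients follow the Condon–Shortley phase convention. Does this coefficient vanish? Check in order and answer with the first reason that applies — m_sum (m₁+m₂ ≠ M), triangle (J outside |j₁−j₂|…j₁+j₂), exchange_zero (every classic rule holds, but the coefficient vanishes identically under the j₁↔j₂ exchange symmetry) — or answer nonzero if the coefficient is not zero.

nonzero

m-sum: m₁+m₂ = -1+(-1) = -2, M = -2  ✓
triangle: |j₁−j₂| = 0 ≤ J = 2 ≤ j₁+j₂ = 2  ✓
exchange: j₁=j₂, m₁=m₂ with (−1)^(j₁+j₂−J) = (−1)^0 = +1 — symmetry imposes no zero
value check: CG = +1 = +1.000000 ≠ 0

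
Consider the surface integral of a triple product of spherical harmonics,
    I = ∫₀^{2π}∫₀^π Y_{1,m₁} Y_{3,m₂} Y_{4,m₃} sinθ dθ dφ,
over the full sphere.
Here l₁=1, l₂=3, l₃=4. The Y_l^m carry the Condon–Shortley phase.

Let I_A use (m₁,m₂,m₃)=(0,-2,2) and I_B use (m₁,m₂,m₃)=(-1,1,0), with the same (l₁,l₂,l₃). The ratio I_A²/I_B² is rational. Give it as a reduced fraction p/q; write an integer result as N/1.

2/1

l's match ⇒ only the (l;m) 3-j factors differ between A and B.
A: triangle coeff Δ(1,3,4) = 1/252; Σ_t [0,0]: t=0:+1/120 = 1/120; (3j)²=1/21 [(1 3 4; 0 -2 2)], sign=+1
B: triangle coeff Δ(1,3,4) = 1/252; Σ_t [0,0]: t=0:+1/96 = 1/96; (3j)²=1/42 [(1 3 4; -1 1 0)], sign=+1
I_A²/I_B² = (1/21)/(1/42) = 2/1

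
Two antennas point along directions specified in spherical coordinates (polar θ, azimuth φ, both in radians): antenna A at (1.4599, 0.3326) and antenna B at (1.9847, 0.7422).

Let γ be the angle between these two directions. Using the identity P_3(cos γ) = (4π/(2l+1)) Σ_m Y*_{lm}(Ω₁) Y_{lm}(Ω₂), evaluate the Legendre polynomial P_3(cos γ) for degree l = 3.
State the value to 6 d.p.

Summing Y*_{l m}(θ₁,φ₁)·Y_{l m}(θ₂,φ₂) over m ∈ [−3, 3]; prefactor 4π/(2·3+1) = 1.795196:
  m=-3: (0.222056, 0.344164) × (-0.195259, -0.253780) = (0.043984, -0.123555)  (running Σ = (0.043984, -0.123555))
  m=-2: (0.087898, 0.068954) × (-0.029730, 0.343258) = (-0.026282, 0.028122)  (running Σ = (0.017701, -0.095433))
  m=-1: (-0.285001, -0.098449) × (-0.041701, 0.038245) = (0.015650, -0.006795)  (running Σ = (0.033351, -0.102227))
  m=0: (-0.121368, -0.000000) × (0.328874, 0.000000) = (-0.039915, -0.000000)  (running Σ = (-0.006564, -0.102227))
  m=1: (0.285001, -0.098449) × (0.041701, 0.038245) = (0.015650, 0.006795)  (running Σ = (0.009086, -0.095433))
  m=2: (0.087898, -0.068954) × (-0.029730, -0.343258) = (-0.026282, -0.028122)  (running Σ = (-0.017196, -0.123555))
  m=3: (-0.222056, 0.344164) × (0.195259, -0.253780) = (0.043984, 0.123555)  (running Σ = (0.026788, 0.000000))
Accumulated sum (0.026788, 0.000000); after 4π/(2l+1) scaling, (0.048089, 0.000000) ⇒ P_3 = 0.048089

0.048089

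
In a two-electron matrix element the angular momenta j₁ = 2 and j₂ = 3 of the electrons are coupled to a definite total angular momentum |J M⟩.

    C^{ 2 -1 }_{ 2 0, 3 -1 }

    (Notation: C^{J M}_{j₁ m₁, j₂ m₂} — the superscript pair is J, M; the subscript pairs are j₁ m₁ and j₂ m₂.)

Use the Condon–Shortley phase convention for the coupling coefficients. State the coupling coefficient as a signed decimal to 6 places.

√[5·3!1!3!/8! · 2!2!2!4!1!3!] = √(36/7)
  +(−1)^1/∏(1,2,1,1,0,2)! = -1/4  (running -1/4)
  +(−1)^2/∏(2,1,0,0,1,3)! = 1/12  (running -1/6)
⟨..|..⟩ = √(36/7)·(-1/6) = -0.377964

−√(1/7) ≈ -0.377964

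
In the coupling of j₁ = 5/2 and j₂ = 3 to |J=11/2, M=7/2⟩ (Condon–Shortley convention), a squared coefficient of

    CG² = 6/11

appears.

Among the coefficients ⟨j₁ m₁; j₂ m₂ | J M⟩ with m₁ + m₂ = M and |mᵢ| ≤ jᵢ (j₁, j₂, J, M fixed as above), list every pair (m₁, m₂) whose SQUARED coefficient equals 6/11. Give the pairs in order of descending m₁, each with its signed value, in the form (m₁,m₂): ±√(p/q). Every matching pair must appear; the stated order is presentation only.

(3/2,2): +√(6/11)

Admissible pairs with m₁+m₂ = M = 7/2: (1/2,3), (3/2,2), (5/2,1)
  (m₁,m₂)=(5/2,1): CG² = 3/11, CG = +√(3/11)
  (m₁,m₂)=(3/2,2): CG² = 6/11, CG = +√(6/11)   ← matches the target
  (m₁,m₂)=(1/2,3): CG² = 2/11, CG = +√(2/11)
Pairs with CG² = 6/11: (3/2,2): +√(6/11)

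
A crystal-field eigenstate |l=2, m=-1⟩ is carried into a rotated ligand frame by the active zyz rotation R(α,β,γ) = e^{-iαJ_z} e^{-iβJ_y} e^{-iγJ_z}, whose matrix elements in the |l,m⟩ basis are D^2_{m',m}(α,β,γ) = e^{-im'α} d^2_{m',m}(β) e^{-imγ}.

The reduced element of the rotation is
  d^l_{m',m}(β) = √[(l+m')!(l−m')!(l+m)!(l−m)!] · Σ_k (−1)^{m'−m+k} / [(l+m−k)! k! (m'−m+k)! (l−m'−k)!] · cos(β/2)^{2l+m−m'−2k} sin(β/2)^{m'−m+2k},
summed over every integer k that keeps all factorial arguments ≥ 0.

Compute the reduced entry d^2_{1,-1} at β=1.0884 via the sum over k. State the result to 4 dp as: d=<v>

d^2_{1,-1}(β=1.0884) via the finite sum:
With c≡cos(β/2)=0.855542 and s≡sin(β/2)=0.517734, N=[6·1·1·6]^{1/2}=6.000000
The bounds max(0,m−m')=0 and min(l+m,l−m')=1 give 2 terms
  k=0: (−1)^2·6.0000/(2)·0.8555^2·0.5177^2 = +0.588595
  k=1: (−1)^3·6.0000/(6)·0.8555^0·0.5177^4 = -0.071850
d^2_{1,-1}(1.0884) = +0.588595 -0.071850 = +0.516745

d=0.5167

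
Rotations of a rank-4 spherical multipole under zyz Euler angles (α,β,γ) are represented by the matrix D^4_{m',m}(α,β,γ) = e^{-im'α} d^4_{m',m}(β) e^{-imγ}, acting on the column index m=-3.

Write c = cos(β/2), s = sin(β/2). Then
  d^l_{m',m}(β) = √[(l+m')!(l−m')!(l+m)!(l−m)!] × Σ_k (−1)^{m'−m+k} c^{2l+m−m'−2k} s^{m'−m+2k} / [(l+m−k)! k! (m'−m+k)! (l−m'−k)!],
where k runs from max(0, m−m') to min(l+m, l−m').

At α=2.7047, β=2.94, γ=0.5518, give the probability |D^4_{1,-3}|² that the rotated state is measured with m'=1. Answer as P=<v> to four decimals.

Split into d^4_{1,-3}(β=2.9400) × two z-phases.
c=cos(2.940000/2)=0.100626, s=sin(2.940000/2)=0.994924; N=√[120·6·1·5040]=1904.940944
The bounds max(0,m−m')=0 and min(l+m,l−m')=1 give 2 terms
  k=0: (−1)^4·1904.9409/(144)·0.1006^4·0.9949^4 = +0.001329
  k=1: (−1)^5·1904.9409/(240)·0.1006^2·0.9949^6 = -0.077952
d^4_{1,-3}(2.9400) = +0.001329 -0.077952 = -0.076623
|D^4_{1,-3}|² = |d^4_{1,-3}(β)|² = (-0.076623)² = 0.005871 (the z-rotation phases have unit modulus)

P=0.0059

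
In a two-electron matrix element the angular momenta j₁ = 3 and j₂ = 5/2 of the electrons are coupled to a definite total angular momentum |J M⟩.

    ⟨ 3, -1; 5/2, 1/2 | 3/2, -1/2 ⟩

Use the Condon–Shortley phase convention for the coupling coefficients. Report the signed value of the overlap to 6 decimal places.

−√(1/105) ≈ -0.097590

j₁+j₂−J=4  J+j₁−j₂=2  J−j₁+j₂=1  j₁+j₂+J+1=8
(j₁±m₁, j₂±m₂, J±M) = (2,4,3,2,1,2)
P² = 192/35
sum k=2..3:
  [2] +1/8 = 1/8
  [3] −1/6 = -1/6
S = -1/24
C² = P²·S² = 1/105 ; C = -0.097590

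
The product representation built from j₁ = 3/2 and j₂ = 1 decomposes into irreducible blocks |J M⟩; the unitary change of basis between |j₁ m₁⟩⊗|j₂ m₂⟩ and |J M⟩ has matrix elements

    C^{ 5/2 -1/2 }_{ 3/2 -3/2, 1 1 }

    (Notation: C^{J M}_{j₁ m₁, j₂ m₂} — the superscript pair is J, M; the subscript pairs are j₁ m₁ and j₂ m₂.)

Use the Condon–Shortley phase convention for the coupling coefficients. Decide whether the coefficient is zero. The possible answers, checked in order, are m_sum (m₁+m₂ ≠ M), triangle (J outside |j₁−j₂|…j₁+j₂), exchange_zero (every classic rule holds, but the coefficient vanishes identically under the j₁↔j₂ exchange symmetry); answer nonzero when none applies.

m-sum: m₁+m₂ = -3/2+1 = -1/2, M = -1/2  ✓
triangle: |j₁−j₂| = 1/2 ≤ J = 5/2 ≤ j₁+j₂ = 5/2  ✓
exchange: j₁≠j₂ or m₁≠m₂ — the exchange symmetry imposes no constraint here
value check: CG = +√(1/10) = +0.316228 ≠ 0

nonzero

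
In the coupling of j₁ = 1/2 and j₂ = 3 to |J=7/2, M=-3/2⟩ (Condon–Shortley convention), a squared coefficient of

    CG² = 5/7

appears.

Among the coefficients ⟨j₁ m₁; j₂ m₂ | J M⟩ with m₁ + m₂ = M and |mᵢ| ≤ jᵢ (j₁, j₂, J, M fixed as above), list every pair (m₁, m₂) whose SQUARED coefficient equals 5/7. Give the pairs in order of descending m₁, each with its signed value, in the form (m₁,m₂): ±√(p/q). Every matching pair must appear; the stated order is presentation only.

(-1/2,-1): +√(5/7)

Admissible pairs with m₁+m₂ = M = -3/2: (-1/2,-1), (1/2,-2)
  (m₁,m₂)=(1/2,-2): CG² = 2/7, CG = +√(2/7)
  (m₁,m₂)=(-1/2,-1): CG² = 5/7, CG = +√(5/7)   ← matches the target
Pairs with CG² = 5/7: (-1/2,-1): +√(5/7)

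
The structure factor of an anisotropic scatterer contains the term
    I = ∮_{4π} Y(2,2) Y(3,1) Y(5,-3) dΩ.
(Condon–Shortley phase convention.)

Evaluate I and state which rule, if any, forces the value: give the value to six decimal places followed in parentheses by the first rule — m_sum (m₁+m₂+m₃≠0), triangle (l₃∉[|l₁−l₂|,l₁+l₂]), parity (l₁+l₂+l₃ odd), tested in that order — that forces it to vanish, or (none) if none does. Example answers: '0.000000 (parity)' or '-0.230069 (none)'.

-0.200476 (none)

m-sum 0 ✓  L=10 even ✓  1≤5≤5 ✓
Π(2lᵢ+1) = 5×7×11 = 385
triangle coeff Δ(2,3,5) = 1/2310
Σ_t [0,0]: t=0:+1/144 = 1/144
(3j)²=10/231 [(2 3 5; 0 0 0)], sign=-1
Σ_t [0,0]: t=0:+1/1152 = 1/1152
(3j)²=1/33 [(2 3 5; 2 1 -3)], sign=+1
⇒ 4πI² = 50/99
I = (-1)√(50/99/(4π)) = -0.20047604
No selection rule forces the value: the integral is nonzero (none).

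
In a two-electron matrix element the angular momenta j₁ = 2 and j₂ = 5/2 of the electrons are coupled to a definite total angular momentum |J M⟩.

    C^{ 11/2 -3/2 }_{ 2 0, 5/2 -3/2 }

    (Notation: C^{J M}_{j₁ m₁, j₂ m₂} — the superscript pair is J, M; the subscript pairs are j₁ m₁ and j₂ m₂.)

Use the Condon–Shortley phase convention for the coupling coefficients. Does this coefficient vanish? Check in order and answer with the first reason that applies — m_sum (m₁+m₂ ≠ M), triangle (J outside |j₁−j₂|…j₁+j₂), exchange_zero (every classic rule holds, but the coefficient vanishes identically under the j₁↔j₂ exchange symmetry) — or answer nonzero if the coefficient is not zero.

m-sum: m₁+m₂ = 0+(-3/2) = -3/2, M = -3/2  ✓
triangle: need |j₁−j₂| ≤ J ≤ j₁+j₂, i.e. J ∈ [1/2, 9/2]; J = 11/2 is outside ✗ ⇒ coefficient is 0

triangle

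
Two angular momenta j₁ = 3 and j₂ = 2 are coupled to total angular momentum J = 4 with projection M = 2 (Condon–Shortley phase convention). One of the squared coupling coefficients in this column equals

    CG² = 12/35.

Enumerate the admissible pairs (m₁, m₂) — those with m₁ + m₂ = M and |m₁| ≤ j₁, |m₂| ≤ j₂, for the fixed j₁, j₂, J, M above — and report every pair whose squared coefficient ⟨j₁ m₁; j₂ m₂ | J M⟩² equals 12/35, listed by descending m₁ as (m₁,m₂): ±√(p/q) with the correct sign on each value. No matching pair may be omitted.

Admissible pairs with m₁+m₂ = M = 2: (0,2), (1,1), (2,0), (3,-1)
  (m₁,m₂)=(3,-1): CG² = 27/140, CG = +√(27/140)
  (m₁,m₂)=(2,0): CG² = 12/35, CG = +√(12/35)   ← matches the target
  (m₁,m₂)=(1,1): CG² = 1/28, CG = −√(1/28)
  (m₁,m₂)=(0,2): CG² = 3/7, CG = −√(3/7)
Pairs with CG² = 12/35: (2,0): +√(12/35)

(2,0): +√(12/35)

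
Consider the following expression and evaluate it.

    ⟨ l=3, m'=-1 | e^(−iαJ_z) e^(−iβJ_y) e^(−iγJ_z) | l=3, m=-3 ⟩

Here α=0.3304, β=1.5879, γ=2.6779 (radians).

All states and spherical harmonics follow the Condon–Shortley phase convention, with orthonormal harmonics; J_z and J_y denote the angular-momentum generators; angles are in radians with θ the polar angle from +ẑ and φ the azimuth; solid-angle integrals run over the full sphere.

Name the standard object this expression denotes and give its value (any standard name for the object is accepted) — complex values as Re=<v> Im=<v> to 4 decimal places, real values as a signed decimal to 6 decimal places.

Wigner D-matrix element, Re=-0.2323 Im=0.4151

This is a Wigner D-matrix element — the rotation-matrix element ⟨l m'| R(α,β,γ) |l m⟩ in the angular-momentum basis.
D^3_{-1,-3}(0.3304,1.5879,2.6779) = e^{-i·-1·0.3304}·d^3_{-1,-3}(1.5879)·e^{-i·-3·2.6779}. Compute d first:
With c≡cos(β/2)=0.701034 and s≡sin(β/2)=0.713128, N=[2·24·1·720]^{1/2}=185.903201
The bounds max(0,m−m')=0 and min(l+m,l−m')=0 give 1 term
  k=0: (−1)^2·185.9032/(48)·0.7010^4·0.7131^2 = +0.475704
d^3_{-1,-3}(1.5879) = +0.475704
Attach z-rotation phases: D = e^{-i(-1)(0.3304)}·(+0.475704)·e^{-i(-3)(2.6779)} = -0.232277+0.415140i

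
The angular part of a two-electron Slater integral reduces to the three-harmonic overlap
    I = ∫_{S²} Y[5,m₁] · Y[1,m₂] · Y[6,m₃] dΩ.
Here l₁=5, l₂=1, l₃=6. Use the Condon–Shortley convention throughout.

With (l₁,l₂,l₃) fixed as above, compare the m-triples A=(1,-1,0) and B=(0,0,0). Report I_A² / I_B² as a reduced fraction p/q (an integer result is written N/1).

5/12

Same 5,1,6: normalisation and zero-m 3j drop out of the ratio.
A: Δ: 0! 10! 2! / 13! → 1/858; sum: t=0:+1/34560 = 1/34560; 3j²(5 1 6; 1 -1 0) = Δ·Π!·Σ² = 5/286  (sign +1)
B: Δ: 0! 10! 2! / 13! → 1/858; sum: t=0:+1/14400 = 1/14400; 3j²(5 1 6; 0 0 0) = Δ·Π!·Σ² = 6/143  (sign +1)
I_A²/I_B² = (5/286)/(6/143) = 5/12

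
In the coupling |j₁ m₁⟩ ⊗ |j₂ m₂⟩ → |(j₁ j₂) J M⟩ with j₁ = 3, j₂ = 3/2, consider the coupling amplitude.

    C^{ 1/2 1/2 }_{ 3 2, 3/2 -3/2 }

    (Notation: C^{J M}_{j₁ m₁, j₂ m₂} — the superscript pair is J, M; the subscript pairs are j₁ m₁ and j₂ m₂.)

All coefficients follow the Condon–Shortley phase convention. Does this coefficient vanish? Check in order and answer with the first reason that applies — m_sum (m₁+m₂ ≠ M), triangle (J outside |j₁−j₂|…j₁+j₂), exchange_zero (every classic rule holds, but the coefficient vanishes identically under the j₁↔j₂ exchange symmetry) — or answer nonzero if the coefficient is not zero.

triangle

m-sum: m₁+m₂ = 2+(-3/2) = 1/2, M = 1/2  ✓
triangle: need |j₁−j₂| ≤ J ≤ j₁+j₂, i.e. J ∈ [3/2, 9/2]; J = 1/2 is outside ✗ ⇒ coefficient is 0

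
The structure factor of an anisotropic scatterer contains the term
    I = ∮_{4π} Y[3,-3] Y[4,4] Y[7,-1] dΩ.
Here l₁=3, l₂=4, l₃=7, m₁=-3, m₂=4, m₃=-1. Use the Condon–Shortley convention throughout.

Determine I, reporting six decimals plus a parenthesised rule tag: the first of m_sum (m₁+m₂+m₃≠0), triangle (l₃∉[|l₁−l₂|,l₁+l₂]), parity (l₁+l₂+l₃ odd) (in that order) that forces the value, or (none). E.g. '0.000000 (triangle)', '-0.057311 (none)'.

m-sum 0 ✓  L=14 even ✓  1≤7≤7 ✓
Π(2lᵢ+1) = 7×9×15 = 945
triangle coeff Δ(3,4,7) = 1/45045
Σ_t [0,0]: t=0:+1/20736 = 1/20736
(3j)²=35/1287 [(3 4 7; 0 0 0)], sign=-1
Σ_t [0,0]: t=0:+1/29030400 = 1/29030400
(3j)²=1/45045 [(3 4 7; -3 4 -1)], sign=+1
⇒ 4πI² = 35/61347
I = (-1)√(35/61347/(4π)) = -0.00673802
No selection rule forces the value: the integral is nonzero (none).

-0.006738 (none)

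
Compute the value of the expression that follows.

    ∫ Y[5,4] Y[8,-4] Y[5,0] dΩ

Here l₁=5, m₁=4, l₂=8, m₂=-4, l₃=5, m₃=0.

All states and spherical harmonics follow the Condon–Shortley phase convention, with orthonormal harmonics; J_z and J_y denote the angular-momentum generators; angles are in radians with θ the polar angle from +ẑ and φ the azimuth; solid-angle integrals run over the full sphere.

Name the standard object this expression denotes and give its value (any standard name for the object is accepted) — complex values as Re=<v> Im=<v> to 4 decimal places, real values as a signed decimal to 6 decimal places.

This is a Gaunt coefficient — the integral of a triple product of spherical harmonics over the sphere.
Rules hold: Σm=0, L=18 even, 3≤5≤13.
N = 11·17·11 = 2057
Δ = 8!·2!·8!/19! = 1/37413090
Racah Σ t=3..5: t=3:−1/1036800 t=4:+1/331776 t=5:−1/1036800 = 1/921600
⇒ 3j(5 8 5; 0 0 0)² = 490/46189, sgn -1
Racah Σ t=0..1: t=0:+1/23224320 t=1:−1/7257600 = -11/116121600
⇒ 3j(5 8 5; 4 -4 0)² = 121/8398, sgn +1
4πI² = N·(3j₀)²·(3jₘ)² = 326095/1037153
I = -1·√(0.314414/4π) = -0.15817787

Gaunt coefficient, -0.158178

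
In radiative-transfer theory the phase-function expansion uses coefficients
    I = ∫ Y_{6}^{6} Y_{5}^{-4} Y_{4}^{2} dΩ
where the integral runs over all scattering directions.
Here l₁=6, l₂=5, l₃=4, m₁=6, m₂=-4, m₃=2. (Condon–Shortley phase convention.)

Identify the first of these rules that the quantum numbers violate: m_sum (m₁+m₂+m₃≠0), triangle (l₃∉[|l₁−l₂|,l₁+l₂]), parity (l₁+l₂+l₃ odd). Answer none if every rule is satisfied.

m_sum

azimuthal sum: 6 − 4 + 2 = 4  ✗
1 ≤ 4 ≤ 11 (triangle on l)
L = 6 + 5 + 4 = 15 (odd)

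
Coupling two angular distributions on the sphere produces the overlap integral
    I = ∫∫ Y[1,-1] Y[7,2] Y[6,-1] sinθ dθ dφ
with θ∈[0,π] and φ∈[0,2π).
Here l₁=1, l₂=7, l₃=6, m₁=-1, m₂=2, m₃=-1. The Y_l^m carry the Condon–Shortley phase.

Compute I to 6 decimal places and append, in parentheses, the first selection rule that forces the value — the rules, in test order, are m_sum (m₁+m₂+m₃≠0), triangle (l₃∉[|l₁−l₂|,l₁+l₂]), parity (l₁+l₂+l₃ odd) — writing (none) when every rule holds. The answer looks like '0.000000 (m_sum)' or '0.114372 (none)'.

0.209937 (none)

Checks pass: Σm=0; 14 even; l₃=6∈[6,8].
(2·1+1)(2·7+1)(2·6+1) = 585
Δ: 2! 0! 12! / 15! → 1/1365
sum: t=1:−1/518400 = -1/518400
3j²(1 7 6; 0 0 0) = Δ·Π!·Σ² = 7/195  (sign -1)
sum: t=2:+1/1209600 = 1/1209600
3j²(1 7 6; -1 2 -1) = Δ·Π!·Σ² = 12/455  (sign -1)
combine: 4πI² = 585·7/195·12/455 = 36/65
take √, sign +1: I = 0.20993732
No selection rule forces the value: the integral is nonzero (none).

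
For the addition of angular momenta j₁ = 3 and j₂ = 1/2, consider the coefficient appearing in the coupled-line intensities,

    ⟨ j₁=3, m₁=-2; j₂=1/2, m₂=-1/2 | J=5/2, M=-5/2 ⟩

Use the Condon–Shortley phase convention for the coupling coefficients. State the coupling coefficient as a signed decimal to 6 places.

j₁+j₂−J=1  J+j₁−j₂=5  J−j₁+j₂=0  j₁+j₂+J+1=7
(j₁±m₁, j₂±m₂, J±M) = (1,5,0,1,0,5)
P² = 14400/7
sum k=0..0:
  [0] +1/120 = 1/120
S = 1/120
C² = P²·S² = 1/7 ; C = +0.377964

+0.377964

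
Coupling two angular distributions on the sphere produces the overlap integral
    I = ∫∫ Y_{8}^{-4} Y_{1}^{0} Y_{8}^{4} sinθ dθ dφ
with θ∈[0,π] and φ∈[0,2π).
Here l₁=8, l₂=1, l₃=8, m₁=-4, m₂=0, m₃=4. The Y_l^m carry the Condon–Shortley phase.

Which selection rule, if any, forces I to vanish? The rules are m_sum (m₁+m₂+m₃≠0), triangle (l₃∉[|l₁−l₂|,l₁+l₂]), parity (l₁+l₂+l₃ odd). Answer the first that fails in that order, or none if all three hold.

parity

azimuthal sum: -4 + 0 + 4 = 0  ✓
7 ≤ 8 ≤ 9 (triangle on l)  ✓
L = 8 + 1 + 8 = 17 (odd)  ✗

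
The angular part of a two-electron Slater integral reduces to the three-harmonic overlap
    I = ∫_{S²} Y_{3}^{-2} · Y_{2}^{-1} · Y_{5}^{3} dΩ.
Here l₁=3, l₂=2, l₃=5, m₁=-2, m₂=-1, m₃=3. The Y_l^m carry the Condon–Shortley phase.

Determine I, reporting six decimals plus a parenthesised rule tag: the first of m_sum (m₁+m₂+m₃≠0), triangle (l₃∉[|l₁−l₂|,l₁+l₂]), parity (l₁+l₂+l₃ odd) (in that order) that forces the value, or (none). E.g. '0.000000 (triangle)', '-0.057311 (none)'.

-0.253584 (none)

Rules hold: Σm=0, L=10 even, 1≤5≤5.
N = 7·5·11 = 385
Δ = 0!·6!·4!/11! = 1/2310
Racah Σ t=0..0: t=0:+1/144 = 1/144
⇒ 3j(3 2 5; 0 0 0)² = 10/231, sgn -1
Racah Σ t=0..0: t=0:+1/720 = 1/720
⇒ 3j(3 2 5; -2 -1 3)² = 8/165, sgn +1
4πI² = N·(3j₀)²·(3jₘ)² = 80/99
I = -1·√(0.808081/4π) = -0.25358436
No selection rule forces the value: the integral is nonzero (none).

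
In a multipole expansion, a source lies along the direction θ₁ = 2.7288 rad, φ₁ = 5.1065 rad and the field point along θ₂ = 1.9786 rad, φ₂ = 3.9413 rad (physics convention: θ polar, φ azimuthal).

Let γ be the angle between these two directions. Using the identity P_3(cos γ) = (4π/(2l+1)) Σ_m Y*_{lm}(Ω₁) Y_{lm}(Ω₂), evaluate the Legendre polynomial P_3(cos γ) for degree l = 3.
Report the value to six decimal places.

Summing Y*_{l m}(θ₁,φ₁)·Y_{l m}(θ₂,φ₂) over m ∈ [−3, 3]; prefactor 4π/(2·3+1) = 1.795196:
  term(m=-3) = -0.008155-0.003014i   from Y*(Ω₁)=-0.024930+0.010203i, Y(Ω₂)=+0.237815+0.218226i
  term(m=-2) = -0.035437+0.037314i   from Y*(Ω₁)=+0.106231+0.106833i, Y(Ω₂)=+0.009774+0.341423i
  term(m=-1) = -0.010357-0.024119i   from Y*(Ω₁)=+0.159075-0.382514i, Y(Ω₂)=+0.044157-0.045439i
  term(m=+0) = -0.133859-0.000000i   from Y*(Ω₁)=-0.408597-0.000000i, Y(Ω₂)=+0.327607+0.000000i
  term(m=+1) = -0.010357+0.024119i   from Y*(Ω₁)=-0.159075-0.382514i, Y(Ω₂)=-0.044157-0.045439i
  term(m=+2) = -0.035437-0.037314i   from Y*(Ω₁)=+0.106231-0.106833i, Y(Ω₂)=+0.009774-0.341423i
  term(m=+3) = -0.008155+0.003014i   from Y*(Ω₁)=+0.024930+0.010203i, Y(Ω₂)=-0.237815+0.218226i
Accumulated sum -0.241757-0.000000i; after 4π/(2l+1) scaling, -0.434001-0.000000i ⇒ P_3 = -0.434001

-0.434001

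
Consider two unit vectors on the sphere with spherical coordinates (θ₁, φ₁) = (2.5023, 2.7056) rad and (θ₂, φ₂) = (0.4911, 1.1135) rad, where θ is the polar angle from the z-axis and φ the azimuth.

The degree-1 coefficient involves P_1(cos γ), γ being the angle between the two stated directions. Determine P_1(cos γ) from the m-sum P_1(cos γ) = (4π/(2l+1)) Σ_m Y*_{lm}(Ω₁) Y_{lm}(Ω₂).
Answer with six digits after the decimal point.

-0.713666

Term-by-term m-sum for l=1 (normalisation 4π/3 = 4.188790):
  m=-1: (-0.18685 + 0.08705j) × (0.07194 - 0.14619j) = -0.00072 + 0.03358j  (running Σ = -0.00072 + 0.03358j)
  m=0: (-0.39211 + 0.00000j) × (0.43086 + 0.00000j) = -0.16894 + 0.00000j  (running Σ = -0.16966 + 0.03358j)
  m=1: (0.18685 + 0.08705j) × (-0.07194 - 0.14619j) = -0.00072 - 0.03358j  (running Σ = -0.17038 + 0.00000j)
Accumulated sum -0.17038 + 0.00000j; after 4π/(2l+1) scaling, -0.71367 + 0.00000j ⇒ P_1 = -0.713666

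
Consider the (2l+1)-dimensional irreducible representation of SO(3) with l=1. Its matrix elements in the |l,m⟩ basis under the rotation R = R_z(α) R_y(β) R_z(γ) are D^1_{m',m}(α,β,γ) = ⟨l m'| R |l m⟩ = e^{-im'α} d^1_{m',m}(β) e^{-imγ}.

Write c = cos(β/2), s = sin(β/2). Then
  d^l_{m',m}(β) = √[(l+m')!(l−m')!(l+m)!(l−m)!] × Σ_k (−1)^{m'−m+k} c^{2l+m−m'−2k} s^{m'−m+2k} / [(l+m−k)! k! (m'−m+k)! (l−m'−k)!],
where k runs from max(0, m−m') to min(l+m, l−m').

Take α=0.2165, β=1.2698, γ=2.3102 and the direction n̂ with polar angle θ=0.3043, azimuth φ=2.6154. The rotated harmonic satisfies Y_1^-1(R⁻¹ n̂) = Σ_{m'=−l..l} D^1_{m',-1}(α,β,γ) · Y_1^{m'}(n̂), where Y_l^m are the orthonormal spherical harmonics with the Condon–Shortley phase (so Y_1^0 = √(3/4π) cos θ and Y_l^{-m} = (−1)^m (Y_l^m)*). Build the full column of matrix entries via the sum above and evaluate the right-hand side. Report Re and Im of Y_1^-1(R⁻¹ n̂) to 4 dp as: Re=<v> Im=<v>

Need the full column D^1_{m',-1} for m'=−1..1 at α=0.2165, β=1.2698, γ=2.3102.
cos(β/2)=0.805131, sin(β/2)=0.593097
d^1_{-1,-1}: single k=0 term ⇒ +0.648236;  D = -0.529502+0.373948i
d^1_{0,-1}: single k=0 term ⇒ -0.675316;  D = +0.455060-0.498971i
d^1_{1,-1}: single k=0 term ⇒ +0.351764;  D = -0.175670+0.304759i
Y_1^{m'}(θ=0.3043,φ=2.6154) and Σ D·Y over m':
  (-0.5295+0.3739i)·(-0.0895-0.0520i)  (+0.4551-0.4990i)·(+0.4662+0.0000i)  (-0.1757+0.3048i)·(+0.0895-0.0520i)
Y_1^-1(R⁻¹ n̂) = +0.279089-0.202128i

Re=0.2791 Im=-0.2021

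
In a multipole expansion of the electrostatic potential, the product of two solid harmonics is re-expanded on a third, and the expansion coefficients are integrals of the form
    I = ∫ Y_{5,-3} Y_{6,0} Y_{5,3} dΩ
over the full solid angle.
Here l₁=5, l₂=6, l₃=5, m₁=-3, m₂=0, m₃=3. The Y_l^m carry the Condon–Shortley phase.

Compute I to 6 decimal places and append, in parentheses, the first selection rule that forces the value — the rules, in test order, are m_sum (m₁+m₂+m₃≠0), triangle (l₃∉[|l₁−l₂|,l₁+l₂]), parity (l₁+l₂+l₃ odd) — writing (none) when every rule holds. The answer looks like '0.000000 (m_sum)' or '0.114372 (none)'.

m-sum 0 ✓  L=16 even ✓  1≤5≤11 ✓
Π(2lᵢ+1) = 11×13×11 = 1573
triangle coeff Δ(5,6,5) = 1/28588560
Σ_t [1,5]: t=1:−1/345600 t=2:+1/13824 t=3:−1/5184 t=4:+1/13824 t=5:−1/345600 = -7/129600
(3j)²=80/7293 [(5 6 5; 0 0 0)], sign=+1
Σ_t [4,6]: t=4:+1/55296 t=5:−1/86400 t=6:+1/2073600 = 29/4147200
(3j)²=841/145860 [(5 6 5; -3 0 3)], sign=+1
⇒ 4πI² = 3364/33813
I = (+1)√(3364/33813/(4π)) = 0.08897771
No selection rule forces the value: the integral is nonzero (none).

0.088978 (none)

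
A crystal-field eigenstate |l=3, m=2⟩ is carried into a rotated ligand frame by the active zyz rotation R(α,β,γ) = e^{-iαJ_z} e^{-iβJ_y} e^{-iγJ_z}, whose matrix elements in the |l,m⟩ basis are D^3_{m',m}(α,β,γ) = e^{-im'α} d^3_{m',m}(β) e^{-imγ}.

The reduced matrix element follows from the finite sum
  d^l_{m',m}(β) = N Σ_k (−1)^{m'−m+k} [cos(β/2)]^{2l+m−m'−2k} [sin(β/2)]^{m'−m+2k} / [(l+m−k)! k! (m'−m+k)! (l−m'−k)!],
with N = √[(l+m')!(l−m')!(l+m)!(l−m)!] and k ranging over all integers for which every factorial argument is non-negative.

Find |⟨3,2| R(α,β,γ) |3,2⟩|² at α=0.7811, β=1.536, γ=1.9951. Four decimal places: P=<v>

First d^3_{2,2}(β=1.5360), then the phase factors e^{-i(2)α} and e^{-i(2)γ}:
c=cos(1.536000/2)=0.719302, s=sin(1.536000/2)=0.694698; N=√[120·1·120·1]=120.000000
k∈{0,1} keeps every argument non-negative
  k=0: (−1)^0·120.0000/(120)·0.7193^6·0.6947^0 = +0.138505
  k=1: (−1)^1·120.0000/(24)·0.7193^4·0.6947^2 = -0.645961
d^3_{2,2}(1.5360) = +0.138505 -0.645961 = -0.507455
|D^3_{2,2}|² = |d^3_{2,2}(β)|² = (-0.507455)² = 0.257511 (the z-rotation phases have unit modulus)

P=0.2575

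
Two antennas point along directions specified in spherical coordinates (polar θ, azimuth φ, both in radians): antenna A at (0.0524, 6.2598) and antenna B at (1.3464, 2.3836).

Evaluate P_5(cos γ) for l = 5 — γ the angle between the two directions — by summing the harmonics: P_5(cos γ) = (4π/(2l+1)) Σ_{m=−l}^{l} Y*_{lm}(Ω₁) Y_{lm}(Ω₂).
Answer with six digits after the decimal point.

Term-by-term m-sum for l=5 (normalisation 4π/11 = 1.142397):
  [-5]  conj(Y_{5,-5})(Ω₁) = +0.000000-0.000000i ; Y_{5,-5}(Ω₂) = +0.325838+0.246867i ; Δ = +0.000000+0.000000i
  [-4]  conj(Y_{5,-4})(Ω₁) = +0.000011-0.000001i ; Y_{5,-4}(Ω₂) = -0.293280+0.032279i ; Δ = -0.000003+0.000001i
  [-3]  conj(Y_{5,-3})(Ω₁) = +0.000395-0.000028i ; Y_{5,-3}(Ω₂) = -0.114919+0.135559i ; Δ = -0.000042+0.000057i
  [-2]  conj(Y_{5,-2})(Ω₁) = +0.009237-0.000432i ; Y_{5,-2}(Ω₂) = -0.016720-0.304742i ; Δ = -0.000286-0.002808i
  [-1]  conj(Y_{5,-1})(Ω₁) = +0.132878-0.003108i ; Y_{5,-1}(Ω₂) = -0.081246-0.076910i ; Δ = -0.011035-0.009967i
  [+0]  conj(Y_{5,0})(Ω₁) = +0.916432-0.000000i ; Y_{5,0}(Ω₂) = +0.304175+0.000000i ; Δ = +0.278756+0.000000i
  [+1]  conj(Y_{5,1})(Ω₁) = -0.132878-0.003108i ; Y_{5,1}(Ω₂) = +0.081246-0.076910i ; Δ = -0.011035+0.009967i
  [+2]  conj(Y_{5,2})(Ω₁) = +0.009237+0.000432i ; Y_{5,2}(Ω₂) = -0.016720+0.304742i ; Δ = -0.000286+0.002808i
  [+3]  conj(Y_{5,3})(Ω₁) = -0.000395-0.000028i ; Y_{5,3}(Ω₂) = +0.114919+0.135559i ; Δ = -0.000042-0.000057i
  [+4]  conj(Y_{5,4})(Ω₁) = +0.000011+0.000001i ; Y_{5,4}(Ω₂) = -0.293280-0.032279i ; Δ = -0.000003-0.000001i
  [+5]  conj(Y_{5,5})(Ω₁) = -0.000000-0.000000i ; Y_{5,5}(Ω₂) = -0.325838+0.246867i ; Δ = +0.000000-0.000000i
Accumulated sum +0.256024-0.000000i; after 4π/(2l+1) scaling, +0.292481-0.000000i ⇒ P_5 = 0.292481

0.292481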